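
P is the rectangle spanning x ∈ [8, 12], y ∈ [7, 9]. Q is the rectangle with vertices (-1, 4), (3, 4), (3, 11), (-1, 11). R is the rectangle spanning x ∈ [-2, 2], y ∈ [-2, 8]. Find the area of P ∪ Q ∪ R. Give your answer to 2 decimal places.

By inclusion–exclusion:
Individual areas: |P| = 8, |Q| = 28, |R| = 40.
|P∩Q| = 0 (no overlap).
|P∩R| = 0 (no overlap).
|Q∩R|: x∈[-1,2], y∈[4,8] → 3·4 = 12.
|P∩Q∩R| = 0.
|P ∪ Q ∪ R| = 76 − 12 + 0 = 64.00.

64.00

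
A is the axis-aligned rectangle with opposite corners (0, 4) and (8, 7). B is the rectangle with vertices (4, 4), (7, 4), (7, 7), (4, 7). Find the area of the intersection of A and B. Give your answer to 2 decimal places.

9.00

|A∩B|: x∈[4,7], y∈[4,7] → 3·3 = 9.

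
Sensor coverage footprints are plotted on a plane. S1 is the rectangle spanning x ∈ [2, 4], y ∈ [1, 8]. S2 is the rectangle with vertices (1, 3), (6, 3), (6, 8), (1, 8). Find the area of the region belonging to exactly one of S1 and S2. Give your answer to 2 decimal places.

19.00

|S1∩S2|: x∈[2,4], y∈[3,8] → 2·5 = 10.
|S1 △ S2| = |S1| + |S2| − 2·|S1∩S2| = 14 + 25 − 20 = 19.00.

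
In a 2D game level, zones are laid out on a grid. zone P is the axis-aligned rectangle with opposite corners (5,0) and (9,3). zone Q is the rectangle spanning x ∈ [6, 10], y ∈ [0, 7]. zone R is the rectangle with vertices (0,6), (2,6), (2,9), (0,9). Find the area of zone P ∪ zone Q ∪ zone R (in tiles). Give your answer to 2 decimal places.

By inclusion–exclusion:
Individual areas: |zone P| = 12, |zone Q| = 28, |zone R| = 6.
|zone P∩zone Q|: x∈[6,9], y∈[0,3] → 3·3 = 9.
|zone P∩zone R| = 0 (no overlap).
|zone Q∩zone R| = 0 (no overlap).
|zone P∩zone Q∩zone R| = 0.
|zone P ∪ zone Q ∪ zone R| = 46 − 9 + 0 = 37.00.

37.00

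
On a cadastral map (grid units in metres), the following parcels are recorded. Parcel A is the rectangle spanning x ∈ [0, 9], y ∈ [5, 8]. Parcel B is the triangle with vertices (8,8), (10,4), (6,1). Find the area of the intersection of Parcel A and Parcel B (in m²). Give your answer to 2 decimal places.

The intersection is the polygon with vertices (9,5), (7.143,5), (8,8), (9,6).
By the shoelace formula its area is 3.29.

3.29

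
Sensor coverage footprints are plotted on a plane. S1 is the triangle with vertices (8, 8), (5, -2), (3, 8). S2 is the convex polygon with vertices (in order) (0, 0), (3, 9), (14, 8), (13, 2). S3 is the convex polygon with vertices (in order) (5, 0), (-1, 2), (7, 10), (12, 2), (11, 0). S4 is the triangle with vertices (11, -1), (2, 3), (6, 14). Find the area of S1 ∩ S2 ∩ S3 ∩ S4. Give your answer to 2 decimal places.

20.08

The intersection is the polygon with vertices (3.333,6.333), (5,8), (8,8), (5.971,1.235), (4.195,2.024).
By the shoelace formula its area is 20.08.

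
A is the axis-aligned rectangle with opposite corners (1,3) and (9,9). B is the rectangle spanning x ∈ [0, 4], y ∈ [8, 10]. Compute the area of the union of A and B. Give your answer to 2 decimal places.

53.00

By inclusion–exclusion:
Individual areas: |A| = 48, |B| = 8.
|A∩B|: x∈[1,4], y∈[8,9] → 3·1 = 3.
|A ∪ B| = 56 − 3 = 53.00.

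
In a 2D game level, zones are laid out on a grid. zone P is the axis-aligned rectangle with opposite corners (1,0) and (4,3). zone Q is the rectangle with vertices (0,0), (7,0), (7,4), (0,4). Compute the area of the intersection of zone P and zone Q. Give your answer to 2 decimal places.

|zone P∩zone Q|: x∈[1,4], y∈[0,3] → 3·3 = 9.

9.00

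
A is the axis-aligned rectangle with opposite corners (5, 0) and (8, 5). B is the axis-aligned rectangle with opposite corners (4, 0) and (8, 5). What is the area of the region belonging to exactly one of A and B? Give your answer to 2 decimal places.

5.00

|A∩B|: x∈[5,8], y∈[0,5] → 3·5 = 15.
|A △ B| = |A| + |B| − 2·|A∩B| = 15 + 20 − 30 = 5.00.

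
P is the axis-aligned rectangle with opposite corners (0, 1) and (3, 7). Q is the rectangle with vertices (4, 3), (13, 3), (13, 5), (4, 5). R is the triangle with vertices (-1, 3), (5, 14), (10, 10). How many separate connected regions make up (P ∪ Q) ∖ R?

(P ∪ Q) ∖ R splits into 3 disjoint pieces (area 10.7727, area 1.2803, area 18).

3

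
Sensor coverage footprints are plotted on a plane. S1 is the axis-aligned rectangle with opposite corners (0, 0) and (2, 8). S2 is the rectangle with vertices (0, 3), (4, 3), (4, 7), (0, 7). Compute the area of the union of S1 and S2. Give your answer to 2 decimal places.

24.00

By inclusion–exclusion:
Individual areas: |S1| = 16, |S2| = 16.
|S1∩S2|: x∈[0,2], y∈[3,7] → 2·4 = 8.
|S1 ∪ S2| = 32 − 8 = 24.00.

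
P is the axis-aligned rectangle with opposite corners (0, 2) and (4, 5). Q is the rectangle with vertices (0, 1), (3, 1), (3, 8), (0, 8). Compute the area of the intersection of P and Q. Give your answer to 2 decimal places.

9.00

|P∩Q|: x∈[0,3], y∈[2,5] → 3·3 = 9.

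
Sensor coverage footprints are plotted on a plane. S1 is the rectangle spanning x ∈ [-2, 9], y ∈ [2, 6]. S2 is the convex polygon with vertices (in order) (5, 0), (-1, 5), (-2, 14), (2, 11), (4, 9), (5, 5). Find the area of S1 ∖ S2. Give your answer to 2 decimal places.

25.47

|S1| = 44, |S1∩S2| = 18.5306.
|S1 ∖ S2| = |S1| − |S1∩S2| = 44 − 18.5306 = 25.47.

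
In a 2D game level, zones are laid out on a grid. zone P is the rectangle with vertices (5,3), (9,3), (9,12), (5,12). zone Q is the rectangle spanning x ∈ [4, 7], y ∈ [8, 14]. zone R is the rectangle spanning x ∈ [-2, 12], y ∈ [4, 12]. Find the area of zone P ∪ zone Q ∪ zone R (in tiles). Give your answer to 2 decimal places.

By inclusion–exclusion:
Individual areas: |zone P| = 36, |zone Q| = 18, |zone R| = 112.
|zone P∩zone Q|: x∈[5,7], y∈[8,12] → 2·4 = 8.
|zone P∩zone R|: x∈[5,9], y∈[4,12] → 4·8 = 32.
|zone Q∩zone R|: x∈[4,7], y∈[8,12] → 3·4 = 12.
|zone P∩zone Q∩zone R| = 8.
|zone P ∪ zone Q ∪ zone R| = 166 − 52 + 8 = 122.00.

122.00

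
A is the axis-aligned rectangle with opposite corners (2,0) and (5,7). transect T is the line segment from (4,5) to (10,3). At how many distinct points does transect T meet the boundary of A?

The segment meets the boundary at (5,4.667).

1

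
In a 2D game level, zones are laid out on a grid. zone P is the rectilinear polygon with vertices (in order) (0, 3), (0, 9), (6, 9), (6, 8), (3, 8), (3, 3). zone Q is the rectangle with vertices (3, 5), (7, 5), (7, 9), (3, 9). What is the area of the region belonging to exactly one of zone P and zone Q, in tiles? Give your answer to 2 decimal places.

31.00

|zone P| = 21, |zone Q| = 16, |zone P∩zone Q| = 3.
|zone P △ zone Q| = |zone P| + |zone Q| − 2·|zone P∩zone Q| = 21 + 16 − 6 = 31.00.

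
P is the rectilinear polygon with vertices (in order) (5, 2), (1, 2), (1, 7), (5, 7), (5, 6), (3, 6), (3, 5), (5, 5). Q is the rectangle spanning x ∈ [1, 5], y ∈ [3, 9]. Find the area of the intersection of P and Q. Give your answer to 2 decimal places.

The intersection is the polygon with vertices (1,7), (5,7), (5,6), (3,6), (3,5), (5,5), (5,3), (1,3).
By the shoelace formula its area is 14.00.

14.00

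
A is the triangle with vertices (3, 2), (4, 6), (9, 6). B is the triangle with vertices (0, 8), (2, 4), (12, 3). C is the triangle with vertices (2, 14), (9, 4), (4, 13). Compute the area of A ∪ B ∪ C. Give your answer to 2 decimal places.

By inclusion–exclusion:
Individual areas: |A| = 10, |B| = 19, |C| = 6.5.
|A∩B| = 5.8244.
|A∩C| = 0.1452.
|B∩C| = 0.0083.
|A∩B∩C| = 0.
|A ∪ B ∪ C| = 35.5 − 5.9778 + 0 = 29.52.

29.52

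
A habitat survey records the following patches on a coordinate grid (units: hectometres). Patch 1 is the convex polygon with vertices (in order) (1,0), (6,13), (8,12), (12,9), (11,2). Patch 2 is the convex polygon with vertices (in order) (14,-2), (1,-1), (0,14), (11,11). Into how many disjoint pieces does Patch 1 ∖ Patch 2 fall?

2

Patch 1 ∖ Patch 2 splits into 2 disjoint pieces (area 0.9233, area 0.5195).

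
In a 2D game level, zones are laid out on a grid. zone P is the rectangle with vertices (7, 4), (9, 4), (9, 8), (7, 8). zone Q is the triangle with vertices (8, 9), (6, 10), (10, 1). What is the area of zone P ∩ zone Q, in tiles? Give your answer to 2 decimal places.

The intersection is the polygon with vertices (9,4), (8.667,4), (7,7.75), (7,8), (8.25,8), (9,5).
By the shoelace formula its area is 3.75.

3.75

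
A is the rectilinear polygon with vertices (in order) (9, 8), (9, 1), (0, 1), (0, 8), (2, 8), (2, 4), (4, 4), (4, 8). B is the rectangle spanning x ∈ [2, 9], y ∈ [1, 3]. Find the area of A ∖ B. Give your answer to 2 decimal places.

41.00

|A| = 55, |A∩B| = 14.
|A ∖ B| = |A| − |A∩B| = 55 − 14 = 41.00.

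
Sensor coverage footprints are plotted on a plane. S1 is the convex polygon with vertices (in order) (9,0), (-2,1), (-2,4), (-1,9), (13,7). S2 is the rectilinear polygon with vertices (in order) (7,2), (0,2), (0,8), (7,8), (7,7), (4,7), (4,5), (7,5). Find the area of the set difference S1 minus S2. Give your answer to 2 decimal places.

|S1| = 99, |S1∩S2| = 35.9286.
|S1 ∖ S2| = |S1| − |S1∩S2| = 99 − 35.9286 = 63.07.

63.07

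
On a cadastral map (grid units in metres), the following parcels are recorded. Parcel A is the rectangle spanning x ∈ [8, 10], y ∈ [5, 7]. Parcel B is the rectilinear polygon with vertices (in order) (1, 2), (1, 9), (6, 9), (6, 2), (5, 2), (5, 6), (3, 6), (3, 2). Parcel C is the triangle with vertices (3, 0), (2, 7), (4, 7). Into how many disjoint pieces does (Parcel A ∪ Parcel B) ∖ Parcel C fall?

(Parcel A ∪ Parcel B) ∖ Parcel C splits into 2 disjoint pieces (area 4, area 22.8571).

2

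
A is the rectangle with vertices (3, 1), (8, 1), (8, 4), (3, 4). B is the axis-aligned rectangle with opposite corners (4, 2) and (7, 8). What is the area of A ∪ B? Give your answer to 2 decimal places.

By inclusion–exclusion:
Individual areas: |A| = 15, |B| = 18.
|A∩B|: x∈[4,7], y∈[2,4] → 3·2 = 6.
|A ∪ B| = 33 − 6 = 27.00.

27.00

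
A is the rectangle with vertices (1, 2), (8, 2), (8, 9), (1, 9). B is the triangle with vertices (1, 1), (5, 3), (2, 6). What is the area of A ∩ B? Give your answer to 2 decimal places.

The intersection is the polygon with vertices (1.2,2), (2,6), (5,3), (3,2).
By the shoelace formula its area is 8.10.

8.10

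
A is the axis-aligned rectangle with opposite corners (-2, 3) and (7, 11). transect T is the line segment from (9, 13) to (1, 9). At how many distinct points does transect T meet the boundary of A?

The segment meets the boundary at (5,11).

1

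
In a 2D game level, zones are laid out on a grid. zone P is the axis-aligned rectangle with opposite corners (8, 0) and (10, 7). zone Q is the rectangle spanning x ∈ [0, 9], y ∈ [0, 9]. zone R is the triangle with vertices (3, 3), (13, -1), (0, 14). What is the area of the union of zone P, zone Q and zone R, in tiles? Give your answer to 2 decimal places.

98.82

By inclusion–exclusion:
Individual areas: |zone P| = 14, |zone Q| = 81, |zone R| = 49.
|zone P∩zone Q|: x∈[8,9], y∈[0,7] → 1·7 = 7.
|zone P∩zone R| = 6.0308.
|zone Q∩zone R| = 35.545.
|zone P∩zone Q∩zone R| = 3.3923.
|zone P ∪ zone Q ∪ zone R| = 144 − 48.5758 + 3.3923 = 98.82.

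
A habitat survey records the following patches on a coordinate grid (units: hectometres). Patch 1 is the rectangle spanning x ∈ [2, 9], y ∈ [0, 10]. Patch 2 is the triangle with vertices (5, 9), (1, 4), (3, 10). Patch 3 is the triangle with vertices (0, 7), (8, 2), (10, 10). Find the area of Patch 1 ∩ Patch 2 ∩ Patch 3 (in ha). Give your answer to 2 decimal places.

2.77

The intersection is the polygon with vertices (2.222,7.667), (4.474,8.342), (2.267,5.583), (2,5.75), (2,7).
By the shoelace formula its area is 2.77.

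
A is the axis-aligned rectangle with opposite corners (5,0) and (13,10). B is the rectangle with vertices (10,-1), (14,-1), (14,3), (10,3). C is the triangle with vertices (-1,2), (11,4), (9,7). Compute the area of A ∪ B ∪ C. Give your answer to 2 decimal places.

93.00

By inclusion–exclusion:
Individual areas: |A| = 80, |B| = 16, |C| = 20.
|A∩B|: x∈[10,13], y∈[0,3] → 3·3 = 9.
|A∩C| = 14.
|B∩C| = 0.
|A∩B∩C| = 0.
|A ∪ B ∪ C| = 116 − 23 + 0 = 93.00.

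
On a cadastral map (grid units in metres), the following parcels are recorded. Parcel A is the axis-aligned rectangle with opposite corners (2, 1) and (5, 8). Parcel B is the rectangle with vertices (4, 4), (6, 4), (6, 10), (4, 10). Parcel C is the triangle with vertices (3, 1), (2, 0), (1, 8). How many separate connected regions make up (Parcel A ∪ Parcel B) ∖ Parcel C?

(Parcel A ∪ Parcel B) ∖ Parcel C is a single connected region.

1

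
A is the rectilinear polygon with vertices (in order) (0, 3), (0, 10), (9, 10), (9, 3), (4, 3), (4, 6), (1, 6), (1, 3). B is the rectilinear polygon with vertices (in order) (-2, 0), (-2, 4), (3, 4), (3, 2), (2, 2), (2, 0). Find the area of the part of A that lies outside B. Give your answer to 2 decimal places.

53.00

|A| = 54, |A∩B| = 1.
|A ∖ B| = |A| − |A∩B| = 54 − 1 = 53.00.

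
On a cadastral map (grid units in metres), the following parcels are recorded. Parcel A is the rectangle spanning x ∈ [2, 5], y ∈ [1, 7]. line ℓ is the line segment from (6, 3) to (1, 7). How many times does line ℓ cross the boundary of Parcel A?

2

The segment meets the boundary at (5,3.8), (2,6.2).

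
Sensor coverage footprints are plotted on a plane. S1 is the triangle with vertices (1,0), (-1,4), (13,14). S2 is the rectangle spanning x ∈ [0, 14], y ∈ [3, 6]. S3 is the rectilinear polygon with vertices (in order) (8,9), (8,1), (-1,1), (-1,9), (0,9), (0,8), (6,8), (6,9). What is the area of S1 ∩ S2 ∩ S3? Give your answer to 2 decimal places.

The intersection is the polygon with vertices (6.143,6), (3.571,3), (0,3), (0,4.714), (1.8,6).
By the shoelace formula its area is 13.41.

13.41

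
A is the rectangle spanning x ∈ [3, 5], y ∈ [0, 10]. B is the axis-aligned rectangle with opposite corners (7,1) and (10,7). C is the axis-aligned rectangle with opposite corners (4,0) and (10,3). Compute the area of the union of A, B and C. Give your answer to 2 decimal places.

By inclusion–exclusion:
Individual areas: |A| = 20, |B| = 18, |C| = 18.
|A∩B| = 0 (no overlap).
|A∩C|: x∈[4,5], y∈[0,3] → 1·3 = 3.
|B∩C|: x∈[7,10], y∈[1,3] → 3·2 = 6.
|A∩B∩C| = 0.
|A ∪ B ∪ C| = 56 − 9 + 0 = 47.00.

47.00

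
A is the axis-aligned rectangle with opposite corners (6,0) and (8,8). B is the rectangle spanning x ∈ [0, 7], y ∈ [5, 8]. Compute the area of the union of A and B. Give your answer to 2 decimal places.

34.00

By inclusion–exclusion:
Individual areas: |A| = 16, |B| = 21.
|A∩B|: x∈[6,7], y∈[5,8] → 1·3 = 3.
|A ∪ B| = 37 − 3 = 34.00.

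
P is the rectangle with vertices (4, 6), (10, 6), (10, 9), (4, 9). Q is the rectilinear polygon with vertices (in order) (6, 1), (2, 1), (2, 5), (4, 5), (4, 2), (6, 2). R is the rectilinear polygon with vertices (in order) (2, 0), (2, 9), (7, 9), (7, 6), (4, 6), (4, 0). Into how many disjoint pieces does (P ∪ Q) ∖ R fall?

(P ∪ Q) ∖ R splits into 2 disjoint pieces (area 9, area 2).

2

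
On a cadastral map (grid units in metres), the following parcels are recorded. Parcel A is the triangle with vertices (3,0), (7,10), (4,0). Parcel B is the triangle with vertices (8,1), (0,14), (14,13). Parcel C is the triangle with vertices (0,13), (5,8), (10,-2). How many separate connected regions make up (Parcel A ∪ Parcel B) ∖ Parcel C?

2

(Parcel A ∪ Parcel B) ∖ Parcel C splits into 2 disjoint pieces (area 78.575, area 3.7877).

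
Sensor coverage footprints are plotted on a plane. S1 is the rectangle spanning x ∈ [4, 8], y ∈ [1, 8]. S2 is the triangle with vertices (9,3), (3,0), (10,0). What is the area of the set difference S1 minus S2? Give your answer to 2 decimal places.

|S1| = 28, |S1∩S2| = 2.25.
|S1 ∖ S2| = |S1| − |S1∩S2| = 28 − 2.25 = 25.75.

25.75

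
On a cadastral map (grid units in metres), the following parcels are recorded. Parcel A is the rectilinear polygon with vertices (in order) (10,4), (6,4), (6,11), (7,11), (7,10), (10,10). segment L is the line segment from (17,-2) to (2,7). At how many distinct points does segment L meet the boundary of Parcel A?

2

The segment meets the boundary at (6,4.6), (7,4).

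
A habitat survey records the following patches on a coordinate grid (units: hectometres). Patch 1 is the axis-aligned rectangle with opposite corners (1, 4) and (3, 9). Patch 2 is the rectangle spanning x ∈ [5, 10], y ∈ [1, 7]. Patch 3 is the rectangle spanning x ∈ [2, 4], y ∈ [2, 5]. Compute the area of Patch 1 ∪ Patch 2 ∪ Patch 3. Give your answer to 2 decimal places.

By inclusion–exclusion:
Individual areas: |Patch 1| = 10, |Patch 2| = 30, |Patch 3| = 6.
|Patch 1∩Patch 2| = 0 (no overlap).
|Patch 1∩Patch 3|: x∈[2,3], y∈[4,5] → 1·1 = 1.
|Patch 2∩Patch 3| = 0 (no overlap).
|Patch 1∩Patch 2∩Patch 3| = 0.
|Patch 1 ∪ Patch 2 ∪ Patch 3| = 46 − 1 + 0 = 45.00.

45.00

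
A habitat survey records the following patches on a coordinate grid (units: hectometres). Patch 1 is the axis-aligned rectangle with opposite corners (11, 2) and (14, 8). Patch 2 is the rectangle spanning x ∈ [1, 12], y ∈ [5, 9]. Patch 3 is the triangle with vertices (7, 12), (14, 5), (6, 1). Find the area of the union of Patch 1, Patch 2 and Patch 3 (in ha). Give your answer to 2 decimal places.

76.93

By inclusion–exclusion:
Individual areas: |Patch 1| = 18, |Patch 2| = 44, |Patch 3| = 42.
|Patch 1∩Patch 2|: x∈[11,12], y∈[5,8] → 1·3 = 3.
|Patch 1∩Patch 3| = 6.75.
|Patch 2∩Patch 3| = 19.8182.
|Patch 1∩Patch 2∩Patch 3| = 2.5.
|Patch 1 ∪ Patch 2 ∪ Patch 3| = 104 − 29.5682 + 2.5 = 76.93.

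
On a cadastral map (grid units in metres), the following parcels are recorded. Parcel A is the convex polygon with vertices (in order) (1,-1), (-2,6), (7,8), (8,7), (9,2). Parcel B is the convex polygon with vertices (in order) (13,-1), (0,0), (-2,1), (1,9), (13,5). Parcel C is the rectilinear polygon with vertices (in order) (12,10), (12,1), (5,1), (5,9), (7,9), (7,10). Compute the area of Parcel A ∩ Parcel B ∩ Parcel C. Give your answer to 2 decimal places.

The intersection is the polygon with vertices (5.2,7.6), (8.071,6.643), (9,2), (6.333,1), (5,1), (5,7.556).
By the shoelace formula its area is 20.64.

20.64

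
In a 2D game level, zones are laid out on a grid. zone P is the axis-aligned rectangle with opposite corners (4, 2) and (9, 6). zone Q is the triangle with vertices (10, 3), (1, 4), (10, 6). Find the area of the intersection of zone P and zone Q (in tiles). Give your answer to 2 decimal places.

9.17

The intersection is the polygon with vertices (9,3.111), (4,3.667), (4,4.667), (9,5.778).
By the shoelace formula its area is 9.17.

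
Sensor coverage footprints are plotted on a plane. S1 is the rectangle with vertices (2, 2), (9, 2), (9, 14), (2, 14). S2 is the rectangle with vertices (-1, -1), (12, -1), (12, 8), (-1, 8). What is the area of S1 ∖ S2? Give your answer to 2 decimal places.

|S1∩S2|: x∈[2,9], y∈[2,8] → 7·6 = 42.
|S1| = 84.
|S1 ∖ S2| = |S1| − |S1∩S2| = 84 − 42 = 42.00.

42.00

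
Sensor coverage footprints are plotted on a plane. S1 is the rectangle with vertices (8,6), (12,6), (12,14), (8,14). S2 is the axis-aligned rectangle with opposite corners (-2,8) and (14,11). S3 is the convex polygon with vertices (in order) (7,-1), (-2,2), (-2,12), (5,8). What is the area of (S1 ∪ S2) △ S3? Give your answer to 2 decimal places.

114.25

|S1 ∪ S2| = 68.
|(S1 ∪ S2) ∩ S3| = 13.125.
|(S1 ∪ S2) △ S3| = 68 + 72.5 − 26.25 = 114.25.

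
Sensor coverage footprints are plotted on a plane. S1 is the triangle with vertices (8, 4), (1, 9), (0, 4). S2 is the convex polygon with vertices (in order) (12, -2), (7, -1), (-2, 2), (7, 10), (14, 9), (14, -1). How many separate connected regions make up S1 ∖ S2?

1

S1 ∖ S2 is a single connected region.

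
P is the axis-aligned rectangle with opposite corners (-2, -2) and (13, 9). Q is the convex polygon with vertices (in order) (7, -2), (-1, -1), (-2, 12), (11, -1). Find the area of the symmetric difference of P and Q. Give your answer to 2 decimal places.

|P| = 165, |Q| = 84, |P∩Q| = 79.8462.
|P △ Q| = |P| + |Q| − 2·|P∩Q| = 165 + 84 − 159.6923 = 89.31.

89.31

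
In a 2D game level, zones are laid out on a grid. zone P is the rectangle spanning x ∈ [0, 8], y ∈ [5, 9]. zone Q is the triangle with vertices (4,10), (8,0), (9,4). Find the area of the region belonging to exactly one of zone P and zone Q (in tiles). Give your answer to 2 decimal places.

|zone P| = 32, |zone Q| = 13, |zone P∩zone Q| = 5.1833.
|zone P △ zone Q| = |zone P| + |zone Q| − 2·|zone P∩zone Q| = 32 + 13 − 10.3667 = 34.63.

34.63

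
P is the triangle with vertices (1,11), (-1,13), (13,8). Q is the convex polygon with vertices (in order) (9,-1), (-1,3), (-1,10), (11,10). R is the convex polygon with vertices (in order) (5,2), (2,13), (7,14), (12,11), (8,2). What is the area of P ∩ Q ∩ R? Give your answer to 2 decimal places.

2.13

The intersection is the polygon with vertices (10.739,8.565), (5,10), (7.4,10), (10.78,8.793).
By the shoelace formula its area is 2.13.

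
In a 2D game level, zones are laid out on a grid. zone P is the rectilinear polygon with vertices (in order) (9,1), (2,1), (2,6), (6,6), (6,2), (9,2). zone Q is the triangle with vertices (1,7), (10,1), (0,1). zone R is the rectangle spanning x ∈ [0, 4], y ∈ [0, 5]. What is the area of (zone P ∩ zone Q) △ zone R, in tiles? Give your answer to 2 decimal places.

22.83

|zone P ∩ zone Q| = 18.8333.
|(zone P ∩ zone Q) ∩ zone R| = 8.
|(zone P ∩ zone Q) △ zone R| = 18.8333 + 20 − 16 = 22.83.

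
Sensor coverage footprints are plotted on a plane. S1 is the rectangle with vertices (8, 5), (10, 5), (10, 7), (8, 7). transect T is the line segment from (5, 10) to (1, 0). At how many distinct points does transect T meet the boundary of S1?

The segment lies entirely outside S1 and never meets its boundary.

0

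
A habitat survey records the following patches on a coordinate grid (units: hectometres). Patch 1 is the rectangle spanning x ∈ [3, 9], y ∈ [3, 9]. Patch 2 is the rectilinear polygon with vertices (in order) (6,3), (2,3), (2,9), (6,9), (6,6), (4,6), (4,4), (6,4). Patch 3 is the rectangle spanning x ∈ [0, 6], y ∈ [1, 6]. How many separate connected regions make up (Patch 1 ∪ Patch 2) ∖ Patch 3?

(Patch 1 ∪ Patch 2) ∖ Patch 3 is a single connected region.

1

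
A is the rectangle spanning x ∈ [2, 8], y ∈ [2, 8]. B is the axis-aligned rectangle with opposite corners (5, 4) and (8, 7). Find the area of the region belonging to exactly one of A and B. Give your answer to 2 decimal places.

|A∩B|: x∈[5,8], y∈[4,7] → 3·3 = 9.
|A △ B| = |A| + |B| − 2·|A∩B| = 36 + 9 − 18 = 27.00.

27.00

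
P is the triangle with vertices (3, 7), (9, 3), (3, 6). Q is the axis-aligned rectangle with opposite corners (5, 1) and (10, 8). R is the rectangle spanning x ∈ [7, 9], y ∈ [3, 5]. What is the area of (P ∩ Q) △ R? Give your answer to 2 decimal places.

4.67

|P ∩ Q| = 1.3333.
|(P ∩ Q) ∩ R| = 0.3333.
|(P ∩ Q) △ R| = 1.3333 + 4 − 0.6667 = 4.67.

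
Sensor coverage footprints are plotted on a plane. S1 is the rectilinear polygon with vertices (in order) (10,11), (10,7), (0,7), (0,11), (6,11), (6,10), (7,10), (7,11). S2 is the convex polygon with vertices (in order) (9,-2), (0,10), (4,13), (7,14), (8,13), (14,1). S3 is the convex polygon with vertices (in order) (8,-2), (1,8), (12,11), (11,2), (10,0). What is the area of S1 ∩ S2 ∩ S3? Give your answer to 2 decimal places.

18.68

The intersection is the polygon with vertices (2.25,7), (1.415,8.113), (9.36,10.28), (10,9), (10,7).
By the shoelace formula its area is 18.68.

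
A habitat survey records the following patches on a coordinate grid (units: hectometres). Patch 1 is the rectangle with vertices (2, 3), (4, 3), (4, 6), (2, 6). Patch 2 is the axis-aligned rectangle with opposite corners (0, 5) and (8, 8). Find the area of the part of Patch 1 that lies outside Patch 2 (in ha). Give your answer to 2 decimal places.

4.00

|Patch 1∩Patch 2|: x∈[2,4], y∈[5,6] → 2·1 = 2.
|Patch 1| = 6.
|Patch 1 ∖ Patch 2| = |Patch 1| − |Patch 1∩Patch 2| = 6 − 2 = 4.00.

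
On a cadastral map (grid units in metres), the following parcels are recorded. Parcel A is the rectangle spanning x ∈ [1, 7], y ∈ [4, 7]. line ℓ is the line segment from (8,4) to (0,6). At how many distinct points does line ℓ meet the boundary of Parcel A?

The segment meets the boundary at (1,5.75), (7,4.25).

2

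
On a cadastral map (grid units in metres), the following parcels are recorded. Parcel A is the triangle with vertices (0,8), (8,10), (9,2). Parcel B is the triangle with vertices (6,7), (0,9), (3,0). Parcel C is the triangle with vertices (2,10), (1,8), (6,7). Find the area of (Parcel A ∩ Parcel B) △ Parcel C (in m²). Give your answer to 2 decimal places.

|Parcel A ∩ Parcel B| = 9.5824.
|(Parcel A ∩ Parcel B) ∩ Parcel C| = 1.5.
|(Parcel A ∩ Parcel B) △ Parcel C| = 9.5824 + 5.5 − 3 = 12.08.

12.08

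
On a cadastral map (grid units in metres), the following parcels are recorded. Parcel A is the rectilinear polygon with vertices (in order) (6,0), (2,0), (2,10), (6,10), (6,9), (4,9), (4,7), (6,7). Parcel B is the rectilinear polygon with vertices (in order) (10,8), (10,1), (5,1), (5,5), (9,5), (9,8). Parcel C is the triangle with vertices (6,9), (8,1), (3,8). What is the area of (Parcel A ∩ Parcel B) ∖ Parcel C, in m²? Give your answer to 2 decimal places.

3.49

|Parcel A ∩ Parcel B| = 4.
|(Parcel A ∩ Parcel B) ∩ Parcel C| = 0.5143.
|(Parcel A ∩ Parcel B) ∖ Parcel C| = 4 − 0.5143 = 3.49.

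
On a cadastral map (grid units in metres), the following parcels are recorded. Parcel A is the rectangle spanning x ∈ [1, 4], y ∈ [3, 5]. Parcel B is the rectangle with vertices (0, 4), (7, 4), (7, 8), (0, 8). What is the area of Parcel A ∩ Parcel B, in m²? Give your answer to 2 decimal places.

|Parcel A∩Parcel B|: x∈[1,4], y∈[4,5] → 3·1 = 3.

3.00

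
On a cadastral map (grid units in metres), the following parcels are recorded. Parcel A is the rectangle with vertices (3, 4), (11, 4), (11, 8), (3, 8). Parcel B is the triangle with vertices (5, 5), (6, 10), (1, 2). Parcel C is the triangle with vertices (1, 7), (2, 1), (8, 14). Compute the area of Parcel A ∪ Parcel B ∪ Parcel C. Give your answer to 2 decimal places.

51.78

By inclusion–exclusion:
Individual areas: |Parcel A| = 32, |Parcel B| = 8.5, |Parcel C| = 24.5.
|Parcel A∩Parcel B| = 5.7833.
|Parcel A∩Parcel C| = 5.2308.
|Parcel B∩Parcel C| = 4.9841.
|Parcel A∩Parcel B∩Parcel C| = 2.7808.
|Parcel A ∪ Parcel B ∪ Parcel C| = 65 − 15.9982 + 2.7808 = 51.78.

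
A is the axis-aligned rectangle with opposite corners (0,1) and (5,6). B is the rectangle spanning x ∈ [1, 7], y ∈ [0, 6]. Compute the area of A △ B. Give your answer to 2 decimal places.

21.00

|A∩B|: x∈[1,5], y∈[1,6] → 4·5 = 20.
|A △ B| = |A| + |B| − 2·|A∩B| = 25 + 36 − 40 = 21.00.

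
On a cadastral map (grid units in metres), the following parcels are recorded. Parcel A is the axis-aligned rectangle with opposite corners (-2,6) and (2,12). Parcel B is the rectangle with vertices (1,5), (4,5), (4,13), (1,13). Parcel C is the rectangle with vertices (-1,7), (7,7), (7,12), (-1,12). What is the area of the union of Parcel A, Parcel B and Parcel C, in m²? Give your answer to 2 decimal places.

57.00

By inclusion–exclusion:
Individual areas: |Parcel A| = 24, |Parcel B| = 24, |Parcel C| = 40.
|Parcel A∩Parcel B|: x∈[1,2], y∈[6,12] → 1·6 = 6.
|Parcel A∩Parcel C|: x∈[-1,2], y∈[7,12] → 3·5 = 15.
|Parcel B∩Parcel C|: x∈[1,4], y∈[7,12] → 3·5 = 15.
|Parcel A∩Parcel B∩Parcel C| = 5.
|Parcel A ∪ Parcel B ∪ Parcel C| = 88 − 36 + 5 = 57.00.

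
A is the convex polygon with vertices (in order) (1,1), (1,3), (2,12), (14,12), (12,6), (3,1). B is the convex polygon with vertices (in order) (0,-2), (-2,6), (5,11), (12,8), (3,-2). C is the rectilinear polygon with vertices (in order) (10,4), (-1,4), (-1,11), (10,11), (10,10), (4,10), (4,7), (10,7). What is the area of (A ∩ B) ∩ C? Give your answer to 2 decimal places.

32.49

|A ∩ B| = 66.0897.
|(A ∩ B) ∩ C| = 32.49.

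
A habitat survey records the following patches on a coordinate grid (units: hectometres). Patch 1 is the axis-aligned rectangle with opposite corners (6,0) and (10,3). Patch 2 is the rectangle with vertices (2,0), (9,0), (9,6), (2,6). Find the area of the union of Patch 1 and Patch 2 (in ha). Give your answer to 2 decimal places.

By inclusion–exclusion:
Individual areas: |Patch 1| = 12, |Patch 2| = 42.
|Patch 1∩Patch 2|: x∈[6,9], y∈[0,3] → 3·3 = 9.
|Patch 1 ∪ Patch 2| = 54 − 9 = 45.00.

45.00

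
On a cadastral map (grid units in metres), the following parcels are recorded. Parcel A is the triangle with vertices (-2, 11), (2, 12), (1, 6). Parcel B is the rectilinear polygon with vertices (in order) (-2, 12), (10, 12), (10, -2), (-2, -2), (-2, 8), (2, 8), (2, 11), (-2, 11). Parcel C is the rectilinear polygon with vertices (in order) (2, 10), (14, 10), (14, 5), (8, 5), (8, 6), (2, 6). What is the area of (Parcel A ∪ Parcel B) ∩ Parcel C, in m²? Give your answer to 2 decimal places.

34.00

The region (Parcel A ∪ Parcel B) ∩ Parcel C is the polygon with vertices (10,5), (8,5), (8,6), (2,6), (2,8), (2,10), (10,10).
By the shoelace formula its area is 34.00.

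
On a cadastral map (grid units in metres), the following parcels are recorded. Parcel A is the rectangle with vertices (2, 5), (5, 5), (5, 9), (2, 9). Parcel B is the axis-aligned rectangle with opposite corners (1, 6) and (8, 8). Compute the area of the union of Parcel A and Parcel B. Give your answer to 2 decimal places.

By inclusion–exclusion:
Individual areas: |Parcel A| = 12, |Parcel B| = 14.
|Parcel A∩Parcel B|: x∈[2,5], y∈[6,8] → 3·2 = 6.
|Parcel A ∪ Parcel B| = 26 − 6 = 20.00.

20.00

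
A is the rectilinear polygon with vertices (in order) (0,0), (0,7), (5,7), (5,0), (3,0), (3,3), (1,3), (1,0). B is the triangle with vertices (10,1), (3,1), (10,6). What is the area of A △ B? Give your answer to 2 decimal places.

43.64

|A| = 29, |B| = 17.5, |A∩B| = 1.4286.
|A △ B| = |A| + |B| − 2·|A∩B| = 29 + 17.5 − 2.8571 = 43.64.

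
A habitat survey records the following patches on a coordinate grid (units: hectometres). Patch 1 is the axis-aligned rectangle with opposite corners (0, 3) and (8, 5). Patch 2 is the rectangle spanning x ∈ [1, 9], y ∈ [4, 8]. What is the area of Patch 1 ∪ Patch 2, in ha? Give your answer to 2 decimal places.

By inclusion–exclusion:
Individual areas: |Patch 1| = 16, |Patch 2| = 32.
|Patch 1∩Patch 2|: x∈[1,8], y∈[4,5] → 7·1 = 7.
|Patch 1 ∪ Patch 2| = 48 − 7 = 41.00.

41.00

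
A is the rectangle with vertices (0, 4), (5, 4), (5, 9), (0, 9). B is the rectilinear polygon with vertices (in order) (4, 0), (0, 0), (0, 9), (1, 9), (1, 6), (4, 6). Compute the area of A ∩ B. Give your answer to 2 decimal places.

11.00

The intersection is the polygon with vertices (1,9), (1,6), (4,6), (4,4), (0,4), (0,9).
By the shoelace formula its area is 11.00.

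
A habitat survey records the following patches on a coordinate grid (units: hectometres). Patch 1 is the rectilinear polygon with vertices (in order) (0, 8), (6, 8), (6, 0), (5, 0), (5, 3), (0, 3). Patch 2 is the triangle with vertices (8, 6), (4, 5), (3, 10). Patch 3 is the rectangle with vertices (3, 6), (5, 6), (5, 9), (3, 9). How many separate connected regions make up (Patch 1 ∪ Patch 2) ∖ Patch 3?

2

(Patch 1 ∪ Patch 2) ∖ Patch 3 splits into 2 disjoint pieces (area 0.525, area 31.2).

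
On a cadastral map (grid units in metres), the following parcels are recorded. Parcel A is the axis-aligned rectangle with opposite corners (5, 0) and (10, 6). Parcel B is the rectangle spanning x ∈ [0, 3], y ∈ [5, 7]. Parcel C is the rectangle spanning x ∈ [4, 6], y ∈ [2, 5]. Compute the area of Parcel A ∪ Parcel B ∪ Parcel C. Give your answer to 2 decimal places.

39.00

By inclusion–exclusion:
Individual areas: |Parcel A| = 30, |Parcel B| = 6, |Parcel C| = 6.
|Parcel A∩Parcel B| = 0 (no overlap).
|Parcel A∩Parcel C|: x∈[5,6], y∈[2,5] → 1·3 = 3.
|Parcel B∩Parcel C| = 0 (no overlap).
|Parcel A∩Parcel B∩Parcel C| = 0.
|Parcel A ∪ Parcel B ∪ Parcel C| = 42 − 3 + 0 = 39.00.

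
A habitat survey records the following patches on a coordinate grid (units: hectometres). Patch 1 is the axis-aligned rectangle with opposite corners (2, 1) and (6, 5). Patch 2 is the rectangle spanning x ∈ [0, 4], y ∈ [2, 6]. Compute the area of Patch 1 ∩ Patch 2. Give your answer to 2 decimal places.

6.00

|Patch 1∩Patch 2|: x∈[2,4], y∈[2,5] → 2·3 = 6.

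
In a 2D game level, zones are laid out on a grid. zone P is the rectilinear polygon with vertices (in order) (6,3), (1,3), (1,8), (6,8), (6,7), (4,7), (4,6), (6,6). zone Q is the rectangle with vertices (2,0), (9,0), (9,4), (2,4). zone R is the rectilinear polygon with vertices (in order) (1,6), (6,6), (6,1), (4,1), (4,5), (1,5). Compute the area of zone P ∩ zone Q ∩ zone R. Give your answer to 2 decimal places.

The intersection is the polygon with vertices (6,4), (6,3), (4,3), (4,4).
By the shoelace formula its area is 2.00.

2.00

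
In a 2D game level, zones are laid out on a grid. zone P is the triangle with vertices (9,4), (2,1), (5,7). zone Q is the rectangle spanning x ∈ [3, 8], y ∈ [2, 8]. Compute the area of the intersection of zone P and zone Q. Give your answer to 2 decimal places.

The intersection is the polygon with vertices (4.333,2), (3,2), (3,3), (5,7), (8,4.75), (8,3.571).
By the shoelace formula its area is 14.74.

14.74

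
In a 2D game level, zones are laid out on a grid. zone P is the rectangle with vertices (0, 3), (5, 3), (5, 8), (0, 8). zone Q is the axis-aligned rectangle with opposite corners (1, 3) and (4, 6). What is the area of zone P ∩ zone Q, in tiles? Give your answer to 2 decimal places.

|zone P∩zone Q|: x∈[1,4], y∈[3,6] → 3·3 = 9.

9.00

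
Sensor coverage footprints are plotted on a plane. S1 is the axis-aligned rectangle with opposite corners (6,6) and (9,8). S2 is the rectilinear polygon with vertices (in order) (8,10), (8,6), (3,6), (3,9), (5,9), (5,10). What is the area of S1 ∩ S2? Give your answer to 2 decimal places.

4.00

The intersection is the polygon with vertices (6,8), (8,8), (8,6), (6,6).
By the shoelace formula its area is 4.00.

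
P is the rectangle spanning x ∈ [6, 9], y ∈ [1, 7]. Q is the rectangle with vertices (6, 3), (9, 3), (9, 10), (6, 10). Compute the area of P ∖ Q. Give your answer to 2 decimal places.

6.00

|P∩Q|: x∈[6,9], y∈[3,7] → 3·4 = 12.
|P| = 18.
|P ∖ Q| = |P| − |P∩Q| = 18 − 12 = 6.00.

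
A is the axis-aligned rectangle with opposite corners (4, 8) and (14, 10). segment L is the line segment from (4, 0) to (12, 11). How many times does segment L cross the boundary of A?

The segment meets the boundary at (11.273,10), (9.818,8).

2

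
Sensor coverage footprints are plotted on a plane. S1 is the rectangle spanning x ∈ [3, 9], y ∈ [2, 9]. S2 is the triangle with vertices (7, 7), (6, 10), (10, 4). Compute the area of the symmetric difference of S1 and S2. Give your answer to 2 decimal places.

39.83

|S1| = 42, |S2| = 3, |S1∩S2| = 2.5833.
|S1 △ S2| = |S1| + |S2| − 2·|S1∩S2| = 42 + 3 − 5.1667 = 39.83.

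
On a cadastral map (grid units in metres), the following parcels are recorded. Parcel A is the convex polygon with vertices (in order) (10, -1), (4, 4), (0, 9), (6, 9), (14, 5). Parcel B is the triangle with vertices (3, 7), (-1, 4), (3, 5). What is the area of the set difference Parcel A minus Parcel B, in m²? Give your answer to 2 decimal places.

|Parcel A| = 67, |Parcel A∩Parcel B| = 0.7656.
|Parcel A ∖ Parcel B| = |Parcel A| − |Parcel A∩Parcel B| = 67 − 0.7656 = 66.23.

66.23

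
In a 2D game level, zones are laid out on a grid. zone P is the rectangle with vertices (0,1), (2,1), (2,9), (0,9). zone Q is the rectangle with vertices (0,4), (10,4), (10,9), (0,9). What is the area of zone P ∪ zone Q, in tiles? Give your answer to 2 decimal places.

56.00

By inclusion–exclusion:
Individual areas: |zone P| = 16, |zone Q| = 50.
|zone P∩zone Q|: x∈[0,2], y∈[4,9] → 2·5 = 10.
|zone P ∪ zone Q| = 66 − 10 = 56.00.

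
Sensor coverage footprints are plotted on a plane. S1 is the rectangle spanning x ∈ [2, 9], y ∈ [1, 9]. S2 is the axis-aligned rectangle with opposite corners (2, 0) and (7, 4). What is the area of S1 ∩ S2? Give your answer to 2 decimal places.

15.00

|S1∩S2|: x∈[2,7], y∈[1,4] → 5·3 = 15.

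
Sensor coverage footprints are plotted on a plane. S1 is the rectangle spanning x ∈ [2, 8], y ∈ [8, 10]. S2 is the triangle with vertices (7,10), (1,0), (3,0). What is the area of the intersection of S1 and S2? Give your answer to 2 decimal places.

The intersection is the polygon with vertices (5.8,8), (7,10), (6.2,8).
By the shoelace formula its area is 0.40.

0.40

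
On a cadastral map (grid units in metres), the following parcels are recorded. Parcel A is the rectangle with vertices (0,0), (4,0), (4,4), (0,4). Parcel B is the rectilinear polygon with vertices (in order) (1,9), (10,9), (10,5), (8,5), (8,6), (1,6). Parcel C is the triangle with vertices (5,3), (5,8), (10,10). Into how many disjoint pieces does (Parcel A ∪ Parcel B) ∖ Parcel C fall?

(Parcel A ∪ Parcel B) ∖ Parcel C splits into 3 disjoint pieces (area 16, area 13.25, area 7.3571).

3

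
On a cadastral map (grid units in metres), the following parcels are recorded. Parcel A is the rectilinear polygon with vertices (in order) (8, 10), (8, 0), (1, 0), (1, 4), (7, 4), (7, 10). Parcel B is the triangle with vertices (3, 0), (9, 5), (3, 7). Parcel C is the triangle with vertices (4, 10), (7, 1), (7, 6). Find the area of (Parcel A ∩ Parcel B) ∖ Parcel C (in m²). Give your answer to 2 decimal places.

10.29

|Parcel A ∩ Parcel B| = 11.0833.
|(Parcel A ∩ Parcel B) ∩ Parcel C| = 0.7899.
|(Parcel A ∩ Parcel B) ∖ Parcel C| = 11.0833 − 0.7899 = 10.29.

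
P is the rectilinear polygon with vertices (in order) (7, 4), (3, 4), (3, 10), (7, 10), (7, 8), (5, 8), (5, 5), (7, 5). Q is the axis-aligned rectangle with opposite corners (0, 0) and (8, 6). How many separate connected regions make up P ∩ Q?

1

P ∩ Q is a single connected region.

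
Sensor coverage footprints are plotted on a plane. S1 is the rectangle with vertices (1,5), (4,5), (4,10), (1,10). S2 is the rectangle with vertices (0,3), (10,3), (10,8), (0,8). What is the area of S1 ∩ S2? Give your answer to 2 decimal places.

9.00

|S1∩S2|: x∈[1,4], y∈[5,8] → 3·3 = 9.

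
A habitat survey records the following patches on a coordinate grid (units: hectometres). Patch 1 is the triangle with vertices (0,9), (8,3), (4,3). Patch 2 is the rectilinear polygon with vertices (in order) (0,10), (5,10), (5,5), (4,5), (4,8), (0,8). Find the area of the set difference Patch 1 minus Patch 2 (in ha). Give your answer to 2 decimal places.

|Patch 1| = 12, |Patch 1∩Patch 2| = 0.9583.
|Patch 1 ∖ Patch 2| = |Patch 1| − |Patch 1∩Patch 2| = 12 − 0.9583 = 11.04.

11.04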